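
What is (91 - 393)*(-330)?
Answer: 99660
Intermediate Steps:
(91 - 393)*(-330) = -302*(-330) = 99660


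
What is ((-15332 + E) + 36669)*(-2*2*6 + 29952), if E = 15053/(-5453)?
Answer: 3481692076224/5453 ≈ 6.3849e+8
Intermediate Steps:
E = -15053/5453 (E = 15053*(-1/5453) = -15053/5453 ≈ -2.7605)
((-15332 + E) + 36669)*(-2*2*6 + 29952) = ((-15332 - 15053/5453) + 36669)*(-2*2*6 + 29952) = (-83620449/5453 + 36669)*(-4*6 + 29952) = 116335608*(-24 + 29952)/5453 = (116335608/5453)*29928 = 3481692076224/5453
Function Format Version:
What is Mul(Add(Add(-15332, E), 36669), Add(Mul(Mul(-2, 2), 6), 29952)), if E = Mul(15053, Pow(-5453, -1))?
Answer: Rational(3481692076224, 5453) ≈ 6.3849e+8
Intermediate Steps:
E = Rational(-15053, 5453) (E = Mul(15053, Rational(-1, 5453)) = Rational(-15053, 5453) ≈ -2.7605)
Mul(Add(Add(-15332, E), 36669), Add(Mul(Mul(-2, 2), 6), 29952)) = Mul(Add(Add(-15332, Rational(-15053, 5453)), 36669), Add(Mul(Mul(-2, 2), 6), 29952)) = Mul(Add(Rational(-83620449, 5453), 36669), Add(Mul(-4, 6), 29952)) = Mul(Rational(116335608, 5453), Add(-24, 29952)) = Mul(Rational(116335608, 5453), 29928) = Rational(3481692076224, 5453)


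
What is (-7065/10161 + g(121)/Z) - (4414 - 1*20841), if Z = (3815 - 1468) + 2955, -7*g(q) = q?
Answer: 62571823033/3809246 ≈ 16426.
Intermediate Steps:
g(q) = -q/7
Z = 5302 (Z = 2347 + 2955 = 5302)
(-7065/10161 + g(121)/Z) - (4414 - 1*20841) = (-7065/10161 - 1/7*121/5302) - (4414 - 1*20841) = (-7065*1/10161 - 121/7*1/5302) - (4414 - 20841) = (-785/1129 - 11/3374) - 1*(-16427) = -2661009/3809246 + 16427 = 62571823033/3809246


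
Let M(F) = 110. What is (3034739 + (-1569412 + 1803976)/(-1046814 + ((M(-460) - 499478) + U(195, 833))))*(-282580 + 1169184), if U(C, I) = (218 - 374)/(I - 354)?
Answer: 332120725640103280780/123436889 ≈ 2.6906e+12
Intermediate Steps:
U(C, I) = -156/(-354 + I)
(3034739 + (-1569412 + 1803976)/(-1046814 + ((M(-460) - 499478) + U(195, 833))))*(-282580 + 1169184) = (3034739 + (-1569412 + 1803976)/(-1046814 + ((110 - 499478) - 156/(-354 + 833))))*(-282580 + 1169184) = (3034739 + 234564/(-1046814 + (-499368 - 156/479)))*886604 = (3034739 + 234564/(-1046814 - 239197428/479))*886604 = (3034739 + 234564/(-740621334/479))*886604 = (3034739 + 234564*(-479/740621334))*886604 = (3034739 - 18726026/123436889)*886604 = (374598722360945/123436889)*886604 = 332120725640103280780/123436889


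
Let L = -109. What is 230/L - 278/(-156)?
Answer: -2789/8502 ≈ -0.32804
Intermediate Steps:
230/L - 278/(-156) = 230/(-109) - 278/(-156) = 230*(-1/109) - 278*(-1/156) = -230/109 + 139/78 = -2789/8502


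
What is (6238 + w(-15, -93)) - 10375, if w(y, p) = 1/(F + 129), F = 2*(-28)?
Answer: -302000/73 ≈ -4137.0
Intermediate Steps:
F = -56
w(y, p) = 1/73 (w(y, p) = 1/(-56 + 129) = 1/73)
(6238 + w(-15, -93)) - 10375 = (6238 + 1/73) - 10375 = 455375/73 - 10375 = -302000/73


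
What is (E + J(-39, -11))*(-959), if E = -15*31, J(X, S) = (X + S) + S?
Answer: 504434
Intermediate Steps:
J(X, S) = X + 2*S (J(X, S) = (S + X) + S = X + 2*S)
E = -465
(E + J(-39, -11))*(-959) = (-465 + (-39 + 2*(-11)))*(-959) = (-465 + (-39 - 22))*(-959) = (-465 - 61)*(-959) = -526*(-959) = 504434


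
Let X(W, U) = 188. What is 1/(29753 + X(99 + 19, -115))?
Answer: 1/29941 ≈ 3.3399e-5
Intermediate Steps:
1/(29753 + X(99 + 19, -115)) = 1/(29753 + 188) = 1/29941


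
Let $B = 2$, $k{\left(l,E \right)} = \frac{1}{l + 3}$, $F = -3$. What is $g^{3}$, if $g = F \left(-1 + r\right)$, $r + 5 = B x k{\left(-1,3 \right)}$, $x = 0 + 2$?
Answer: $1728$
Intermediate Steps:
$k{\left(l,E \right)} = \frac{1}{3 + l}$
$x = 2$
$r = -3$ ($r = -5 + \frac{2 \cdot 2}{3 - 1} = -5 + \frac{4}{2} = -5 + 4 \cdot \frac{1}{2} = -5 + 2 = -3$)
$g = 12$ ($g = - 3 \left(-1 - 3\right) = \left(-3\right) \left(-4\right) = 12$)
$g^{3} = 12^{3} = 1728$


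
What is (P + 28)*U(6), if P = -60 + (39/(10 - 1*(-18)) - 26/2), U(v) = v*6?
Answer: -10989/7 ≈ -1569.9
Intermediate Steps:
U(v) = 6*v
P = -2005/28 (P = -60 + (39/(10 + 18) - 26*1/2) = -60 + (39/28 - 13) = -60 - 325/28 = -2005/28 ≈ -71.607)
(P + 28)*U(6) = (-2005/28 + 28)*(6*6) = -1221/28*36 = -10989/7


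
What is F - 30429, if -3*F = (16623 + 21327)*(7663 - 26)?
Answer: -96638479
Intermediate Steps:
F = -96608050 (F = -(16623 + 21327)*(7663 - 26)/3 = -12650*7637 = -⅓*289824150 = -96608050)
F - 30429 = -96608050 - 30429 = -96638479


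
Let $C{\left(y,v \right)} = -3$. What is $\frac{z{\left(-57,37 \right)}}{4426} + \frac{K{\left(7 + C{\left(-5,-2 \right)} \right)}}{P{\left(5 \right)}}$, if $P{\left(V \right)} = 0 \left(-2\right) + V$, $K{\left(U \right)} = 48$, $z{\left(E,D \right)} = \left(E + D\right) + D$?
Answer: $\frac{212533}{22130} \approx 9.6038$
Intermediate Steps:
$z{\left(E,D \right)} = E + 2 D$ ($z{\left(E,D \right)} = \left(D + E\right) + D = E + 2 D$)
$P{\left(V \right)} = V$ ($P{\left(V \right)} = 0 + V = V$)
$\frac{z{\left(-57,37 \right)}}{4426} + \frac{K{\left(7 + C{\left(-5,-2 \right)} \right)}}{P{\left(5 \right)}} = \frac{-57 + 2 \cdot 37}{4426} + \frac{48}{5} = \left(-57 + 74\right) \frac{1}{4426} + 48 \cdot \frac{1}{5} = 17 \cdot \frac{1}{4426} + \frac{48}{5} = \frac{17}{4426} + \frac{48}{5} = \frac{212533}{22130}$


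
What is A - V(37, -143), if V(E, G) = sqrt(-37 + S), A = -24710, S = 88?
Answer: -24710 - sqrt(51) ≈ -24717.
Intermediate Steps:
V(E, G) = sqrt(51) (V(E, G) = sqrt(-37 + 88) = sqrt(51))
A - V(37, -143) = -24710 - sqrt(51)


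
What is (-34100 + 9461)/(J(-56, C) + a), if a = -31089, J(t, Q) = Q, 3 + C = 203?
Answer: 24639/30889 ≈ 0.79766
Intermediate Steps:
C = 200 (C = -3 + 203 = 200)
(-34100 + 9461)/(J(-56, C) + a) = (-34100 + 9461)/(200 - 31089) = -24639/(-30889) = -24639*(-1/30889) = 24639/30889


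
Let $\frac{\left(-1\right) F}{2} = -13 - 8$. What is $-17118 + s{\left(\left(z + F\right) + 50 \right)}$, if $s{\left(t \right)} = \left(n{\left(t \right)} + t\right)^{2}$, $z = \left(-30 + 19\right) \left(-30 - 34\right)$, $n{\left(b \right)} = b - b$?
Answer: $616498$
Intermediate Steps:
$n{\left(b \right)} = 0$
$z = 704$ ($z = \left(-11\right) \left(-64\right) = 704$)
$F = 42$ ($F = - 2 \left(-13 - 8\right) = \left(-2\right) \left(-21\right) = 42$)
$s{\left(t \right)} = t^{2}$ ($s{\left(t \right)} = \left(0 + t\right)^{2} = t^{2}$)
$-17118 + s{\left(\left(z + F\right) + 50 \right)} = -17118 + \left(\left(704 + 42\right) + 50\right)^{2} = -17118 + \left(746 + 50\right)^{2} = -17118 + 796^{2} = -17118 + 633616 = 616498$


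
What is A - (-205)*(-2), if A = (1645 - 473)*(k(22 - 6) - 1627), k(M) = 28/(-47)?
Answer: -89673754/47 ≈ -1.9080e+6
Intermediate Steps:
k(M) = -28/47 (k(M) = 28*(-1/47) = -28/47)
A = -89654484/47 (A = (1645 - 473)*(-28/47 - 1627) = 1172*(-76497/47) = -89654484/47 ≈ -1.9075e+6)
A - (-205)*(-2) = -89654484/47 - (-205)*(-2) = -89654484/47 - 1*410 = -89654484/47 - 410 = -89673754/47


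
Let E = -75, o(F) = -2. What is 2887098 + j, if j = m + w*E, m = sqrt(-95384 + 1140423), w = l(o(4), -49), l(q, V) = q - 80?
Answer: 2893248 + sqrt(1045039) ≈ 2.8943e+6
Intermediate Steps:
l(q, V) = -80 + q
w = -82 (w = -80 - 2 = -82)
m = sqrt(1045039) ≈ 1022.3
j = 6150 + sqrt(1045039) (j = sqrt(1045039) - 82*(-75) = sqrt(1045039) + 6150 = 6150 + sqrt(1045039) ≈ 7172.3)
2887098 + j = 2887098 + (6150 + sqrt(1045039)) = 2893248 + sqrt(1045039)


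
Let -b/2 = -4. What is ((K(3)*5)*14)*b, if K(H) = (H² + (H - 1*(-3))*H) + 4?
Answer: 17360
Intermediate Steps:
K(H) = 4 + H² + H*(3 + H) (K(H) = (H² + (H + 3)*H) + 4 = (H² + (3 + H)*H) + 4 = (H² + H*(3 + H)) + 4 = 4 + H² + H*(3 + H))
b = 8 (b = -2*(-4) = 8)
((K(3)*5)*14)*b = (((4 + 2*3² + 3*3)*5)*14)*8 = (((4 + 2*9 + 9)*5)*14)*8 = (((4 + 18 + 9)*5)*14)*8 = ((31*5)*14)*8 = (155*14)*8 = 2170*8 = 17360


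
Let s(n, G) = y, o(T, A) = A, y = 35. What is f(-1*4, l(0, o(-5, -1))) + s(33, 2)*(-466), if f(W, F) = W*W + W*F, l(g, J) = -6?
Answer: -16270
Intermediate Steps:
s(n, G) = 35
f(W, F) = W**2 + F*W
f(-1*4, l(0, o(-5, -1))) + s(33, 2)*(-466) = (-1*4)*(-6 - 1*4) + 35*(-466) = -4*(-6 - 4) - 16310 = -4*(-10) - 16310 = 40 - 16310 = -16270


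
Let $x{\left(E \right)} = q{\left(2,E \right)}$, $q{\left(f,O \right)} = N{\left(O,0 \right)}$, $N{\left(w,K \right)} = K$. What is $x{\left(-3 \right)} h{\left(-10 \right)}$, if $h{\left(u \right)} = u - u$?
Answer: $0$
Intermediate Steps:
$h{\left(u \right)} = 0$
$q{\left(f,O \right)} = 0$
$x{\left(E \right)} = 0$
$x{\left(-3 \right)} h{\left(-10 \right)} = 0 \cdot 0 = 0$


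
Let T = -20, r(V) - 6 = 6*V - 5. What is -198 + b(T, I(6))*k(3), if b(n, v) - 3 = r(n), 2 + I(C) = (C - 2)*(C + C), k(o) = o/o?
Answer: -314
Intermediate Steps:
r(V) = 1 + 6*V (r(V) = 6 + (6*V - 5) = 6 + (-5 + 6*V) = 1 + 6*V)
k(o) = 1
I(C) = -2 + 2*C*(-2 + C) (I(C) = -2 + (C - 2)*(C + C) = -2 + (-2 + C)*(2*C) = -2 + 2*C*(-2 + C))
b(n, v) = 4 + 6*n (b(n, v) = 3 + (1 + 6*n) = 4 + 6*n)
-198 + b(T, I(6))*k(3) = -198 + (4 + 6*(-20))*1 = -198 + (4 - 120)*1 = -198 - 116*1 = -198 - 116 = -314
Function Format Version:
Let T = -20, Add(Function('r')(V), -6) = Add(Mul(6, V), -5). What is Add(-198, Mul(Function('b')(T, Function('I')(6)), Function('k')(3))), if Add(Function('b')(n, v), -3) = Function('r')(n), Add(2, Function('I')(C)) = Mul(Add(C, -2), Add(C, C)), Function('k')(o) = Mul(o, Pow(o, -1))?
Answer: -314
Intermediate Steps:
Function('r')(V) = Add(1, Mul(6, V)) (Function('r')(V) = Add(6, Add(Mul(6, V), -5)) = Add(6, Add(-5, Mul(6, V))) = Add(1, Mul(6, V)))
Function('k')(o) = 1
Function('I')(C) = Add(-2, Mul(2, C, Add(-2, C))) (Function('I')(C) = Add(-2, Mul(Add(C, -2), Add(C, C))) = Add(-2, Mul(Add(-2, C), Mul(2, C))) = Add(-2, Mul(2, C, Add(-2, C))))
Function('b')(n, v) = Add(4, Mul(6, n)) (Function('b')(n, v) = Add(3, Add(1, Mul(6, n))) = Add(4, Mul(6, n)))
Add(-198, Mul(Function('b')(T, Function('I')(6)), Function('k')(3))) = Add(-198, Mul(Add(4, Mul(6, -20)), 1)) = Add(-198, Mul(Add(4, -120), 1)) = Add(-198, Mul(-116, 1)) = Add(-198, -116) = -314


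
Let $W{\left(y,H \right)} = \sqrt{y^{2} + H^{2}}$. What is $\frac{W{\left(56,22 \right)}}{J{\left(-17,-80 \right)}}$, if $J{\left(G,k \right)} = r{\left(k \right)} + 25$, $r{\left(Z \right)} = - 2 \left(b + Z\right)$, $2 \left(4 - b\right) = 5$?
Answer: $\frac{\sqrt{905}}{91} \approx 0.33059$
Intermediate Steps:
$b = \frac{3}{2}$ ($b = 4 - \frac{5}{2} = \frac{3}{2} \approx 1.5$)
$r{\left(Z \right)} = -3 - 2 Z$ ($r{\left(Z \right)} = - 2 \left(\frac{3}{2} + Z\right) = -3 - 2 Z$)
$W{\left(y,H \right)} = \sqrt{H^{2} + y^{2}}$
$J{\left(G,k \right)} = 22 - 2 k$ ($J{\left(G,k \right)} = \left(-3 - 2 k\right) + 25 = 22 - 2 k$)
$\frac{W{\left(56,22 \right)}}{J{\left(-17,-80 \right)}} = \frac{\sqrt{22^{2} + 56^{2}}}{22 - -160} = \frac{\sqrt{484 + 3136}}{22 + 160} = \frac{\sqrt{3620}}{182} = 2 \sqrt{905} \cdot \frac{1}{182} = \frac{\sqrt{905}}{91}$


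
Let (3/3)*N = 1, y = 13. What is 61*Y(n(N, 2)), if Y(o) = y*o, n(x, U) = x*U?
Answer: 1586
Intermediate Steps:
N = 1
n(x, U) = U*x
Y(o) = 13*o
61*Y(n(N, 2)) = 61*(13*(2*1)) = 61*(13*2) = 61*26 = 1586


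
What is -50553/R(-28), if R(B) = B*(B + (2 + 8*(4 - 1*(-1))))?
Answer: 50553/392 ≈ 128.96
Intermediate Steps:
R(B) = B*(42 + B) (R(B) = B*(B + (2 + 8*(4 + 1))) = B*(B + (2 + 8*5)) = B*(B + (2 + 40)) = B*(B + 42) = B*(42 + B))
-50553/R(-28) = -50553*(-1/(28*(42 - 28))) = -50553/((-28*14)) = -50553/(-392) = -50553*(-1/392) = 50553/392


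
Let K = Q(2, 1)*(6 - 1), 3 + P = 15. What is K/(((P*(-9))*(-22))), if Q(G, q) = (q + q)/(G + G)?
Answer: 5/4752 ≈ 0.0010522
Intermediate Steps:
Q(G, q) = q/G (Q(G, q) = (2*q)/((2*G)) = (2*q)*(1/(2*G)) = q/G)
P = 12 (P = -3 + 15 = 12)
K = 5/2 (K = (1/2)*(6 - 1) = (1*(1/2))*5 = (1/2)*5 = 5/2 ≈ 2.5000)
K/(((P*(-9))*(-22))) = (5/2)/((12*(-9))*(-22)) = (5/2)/(-108*(-22)) = (5/2)/2376 = (1/2376)*(5/2) = 5/4752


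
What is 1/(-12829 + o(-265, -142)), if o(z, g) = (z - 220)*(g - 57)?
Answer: 1/83686 ≈ 1.1949e-5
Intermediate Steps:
o(z, g) = (-220 + z)*(-57 + g)
1/(-12829 + o(-265, -142)) = 1/(-12829 + (12540 - 220*(-142) - 57*(-265) - 142*(-265))) = 1/(-12829 + (12540 + 31240 + 15105 + 37630)) = 1/(-12829 + 96515) = 1/83686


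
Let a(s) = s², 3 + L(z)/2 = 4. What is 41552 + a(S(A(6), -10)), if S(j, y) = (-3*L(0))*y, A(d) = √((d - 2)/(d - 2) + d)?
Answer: 45152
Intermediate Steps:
L(z) = 2 (L(z) = -6 + 2*4 = -6 + 8 = 2)
A(d) = √(1 + d) (A(d) = √((-2 + d)/(-2 + d) + d) = √(1 + d))
S(j, y) = -6*y (S(j, y) = (-3*2)*y = -6*y)
41552 + a(S(A(6), -10)) = 41552 + (-6*(-10))² = 41552 + 60² = 41552 + 3600 = 45152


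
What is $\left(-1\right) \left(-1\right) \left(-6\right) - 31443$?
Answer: $-31449$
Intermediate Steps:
$\left(-1\right) \left(-1\right) \left(-6\right) - 31443 = 1 \left(-6\right) - 31443 = -6 - 31443 = -31449$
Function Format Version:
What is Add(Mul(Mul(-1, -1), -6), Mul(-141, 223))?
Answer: -31449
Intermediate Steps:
Add(Mul(Mul(-1, -1), -6), Mul(-141, 223)) = Add(Mul(1, -6), -31443) = Add(-6, -31443) = -31449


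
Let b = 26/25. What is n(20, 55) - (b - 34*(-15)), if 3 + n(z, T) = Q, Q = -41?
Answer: -13876/25 ≈ -555.04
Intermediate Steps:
b = 26/25 (b = 26*(1/25) = 26/25 ≈ 1.0400)
n(z, T) = -44 (n(z, T) = -3 - 41 = -44)
n(20, 55) - (b - 34*(-15)) = -44 - (26/25 - 34*(-15)) = -44 - (26/25 + 510) = -44 - 1*12776/25 = -44 - 12776/25 = -13876/25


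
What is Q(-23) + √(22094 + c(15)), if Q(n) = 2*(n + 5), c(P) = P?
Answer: -36 + √22109 ≈ 112.69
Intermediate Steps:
Q(n) = 10 + 2*n (Q(n) = 2*(5 + n) = 10 + 2*n)
Q(-23) + √(22094 + c(15)) = (10 + 2*(-23)) + √(22094 + 15) = (10 - 46) + √22109 = -36 + √22109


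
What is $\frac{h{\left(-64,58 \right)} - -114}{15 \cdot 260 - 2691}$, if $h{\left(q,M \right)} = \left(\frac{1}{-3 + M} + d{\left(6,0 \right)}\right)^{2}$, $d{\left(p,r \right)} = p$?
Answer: $\frac{454411}{3657225} \approx 0.12425$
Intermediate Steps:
$h{\left(q,M \right)} = \left(6 + \frac{1}{-3 + M}\right)^{2}$ ($h{\left(q,M \right)} = \left(\frac{1}{-3 + M} + 6\right)^{2} = \left(6 + \frac{1}{-3 + M}\right)^{2}$)
$\frac{h{\left(-64,58 \right)} - -114}{15 \cdot 260 - 2691} = \frac{\frac{\left(-17 + 6 \cdot 58\right)^{2}}{\left(-3 + 58\right)^{2}} - -114}{15 \cdot 260 - 2691} = \frac{\frac{\left(-17 + 348\right)^{2}}{3025} + \left(128 - 14\right)}{3900 - 2691} = \frac{331^{2} \cdot \frac{1}{3025} + 114}{1209} = \left(109561 \cdot \frac{1}{3025} + 114\right) \frac{1}{1209} = \left(\frac{109561}{3025} + 114\right) \frac{1}{1209} = \frac{454411}{3025} \cdot \frac{1}{1209} = \frac{454411}{3657225}$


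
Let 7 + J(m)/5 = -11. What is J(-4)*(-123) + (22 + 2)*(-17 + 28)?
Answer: 11334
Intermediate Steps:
J(m) = -90 (J(m) = -35 + 5*(-11) = -35 - 55 = -90)
J(-4)*(-123) + (22 + 2)*(-17 + 28) = -90*(-123) + (22 + 2)*(-17 + 28) = 11070 + 24*11 = 11070 + 264 = 11334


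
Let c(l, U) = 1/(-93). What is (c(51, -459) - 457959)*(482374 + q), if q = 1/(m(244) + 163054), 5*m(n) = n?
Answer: -8377122644360617654/37921401 ≈ -2.2091e+11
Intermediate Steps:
m(n) = n/5
c(l, U) = -1/93
q = 5/815514 (q = 1/((⅕)*244 + 163054) = 1/(244/5 + 163054) = 1/(815514/5) = 5/815514 ≈ 6.1311e-6)
(c(51, -459) - 457959)*(482374 + q) = (-1/93 - 457959)*(482374 + 5/815514) = -42590188/93*393382750241/815514 = -8377122644360617654/37921401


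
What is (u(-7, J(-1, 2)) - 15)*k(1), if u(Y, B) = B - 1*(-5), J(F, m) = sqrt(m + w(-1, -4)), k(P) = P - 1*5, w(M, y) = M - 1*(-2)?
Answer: 40 - 4*sqrt(3) ≈ 33.072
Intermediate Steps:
w(M, y) = 2 + M (w(M, y) = M + 2 = 2 + M)
k(P) = -5 + P (k(P) = P - 5 = -5 + P)
J(F, m) = sqrt(1 + m) (J(F, m) = sqrt(m + (2 - 1)) = sqrt(m + 1) = sqrt(1 + m))
u(Y, B) = 5 + B (u(Y, B) = B + 5 = 5 + B)
(u(-7, J(-1, 2)) - 15)*k(1) = ((5 + sqrt(1 + 2)) - 15)*(-5 + 1) = ((5 + sqrt(3)) - 15)*(-4) = (-10 + sqrt(3))*(-4) = 40 - 4*sqrt(3)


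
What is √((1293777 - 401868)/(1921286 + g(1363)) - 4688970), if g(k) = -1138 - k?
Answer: 3*I*√213130214322976885/639595 ≈ 2165.4*I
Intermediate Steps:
√((1293777 - 401868)/(1921286 + g(1363)) - 4688970) = √((1293777 - 401868)/(1921286 + (-1138 - 1*1363)) - 4688970) = √(891909/(1921286 + (-1138 - 1363)) - 4688970) = √(891909/(1921286 - 2501) - 4688970) = √(891909/1918785 - 4688970) = √(891909*(1/1918785) - 4688970) = √(297303/639595 - 4688970) = √(-2999041469847/639595) = 3*I*√213130214322976885/639595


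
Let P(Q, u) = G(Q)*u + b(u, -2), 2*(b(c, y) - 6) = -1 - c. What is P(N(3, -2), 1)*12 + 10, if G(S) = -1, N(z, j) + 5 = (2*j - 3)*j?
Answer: 58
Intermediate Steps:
b(c, y) = 11/2 - c/2 (b(c, y) = 6 + (-1 - c)/2 = 6 + (-½ - c/2) = 11/2 - c/2)
N(z, j) = -5 + j*(-3 + 2*j) (N(z, j) = -5 + (2*j - 3)*j = -5 + (-3 + 2*j)*j = -5 + j*(-3 + 2*j))
P(Q, u) = 11/2 - 3*u/2 (P(Q, u) = -u + (11/2 - u/2) = 11/2 - 3*u/2)
P(N(3, -2), 1)*12 + 10 = (11/2 - 3/2*1)*12 + 10 = (11/2 - 3/2)*12 + 10 = 4*12 + 10 = 48 + 10 = 58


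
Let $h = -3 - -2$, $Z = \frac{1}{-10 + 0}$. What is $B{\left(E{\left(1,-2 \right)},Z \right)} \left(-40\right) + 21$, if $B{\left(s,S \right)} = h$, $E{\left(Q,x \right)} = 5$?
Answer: $61$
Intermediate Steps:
$Z = - \frac{1}{10}$ ($Z = \frac{1}{-10} = - \frac{1}{10} \approx -0.1$)
$h = -1$ ($h = -3 + 2 = -1$)
$B{\left(s,S \right)} = -1$
$B{\left(E{\left(1,-2 \right)},Z \right)} \left(-40\right) + 21 = \left(-1\right) \left(-40\right) + 21 = 40 + 21 = 61$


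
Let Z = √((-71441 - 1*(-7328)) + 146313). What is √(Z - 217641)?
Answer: √(-217641 + 10*√822) ≈ 466.21*I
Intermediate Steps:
Z = 10*√822 (Z = √((-71441 + 7328) + 146313) = √(-64113 + 146313) = √82200 = 10*√822 ≈ 286.71)
√(Z - 217641) = √(10*√822 - 217641) = √(-217641 + 10*√822)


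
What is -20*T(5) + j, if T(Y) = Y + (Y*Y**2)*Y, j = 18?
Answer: -12582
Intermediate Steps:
T(Y) = Y + Y**4 (T(Y) = Y + Y**3*Y = Y + Y**4)
-20*T(5) + j = -20*(5 + 5**4) + 18 = -20*(5 + 625) + 18 = -20*630 + 18 = -12600 + 18 = -12582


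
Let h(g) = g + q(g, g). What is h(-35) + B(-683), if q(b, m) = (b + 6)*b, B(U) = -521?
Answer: 459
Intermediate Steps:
q(b, m) = b*(6 + b) (q(b, m) = (6 + b)*b = b*(6 + b))
h(g) = g + g*(6 + g)
h(-35) + B(-683) = -35*(7 - 35) - 521 = -35*(-28) - 521 = 980 - 521 = 459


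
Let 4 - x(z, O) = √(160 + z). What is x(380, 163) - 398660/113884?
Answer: 14219/28471 - 6*√15 ≈ -22.738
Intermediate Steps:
x(z, O) = 4 - √(160 + z)
x(380, 163) - 398660/113884 = (4 - √(160 + 380)) - 398660/113884 = (4 - √540) - 398660*1/113884 = (4 - 6*√15) - 99665/28471 = 14219/28471 - 6*√15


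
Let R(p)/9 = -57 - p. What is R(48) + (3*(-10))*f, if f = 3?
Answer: -1035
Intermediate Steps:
R(p) = -513 - 9*p (R(p) = 9*(-57 - p) = -513 - 9*p)
R(48) + (3*(-10))*f = (-513 - 9*48) + (3*(-10))*3 = (-513 - 432) - 30*3 = -945 - 90 = -1035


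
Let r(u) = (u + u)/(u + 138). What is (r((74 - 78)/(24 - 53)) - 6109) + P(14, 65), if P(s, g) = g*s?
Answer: -10413593/2003 ≈ -5199.0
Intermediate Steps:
r(u) = 2*u/(138 + u) (r(u) = (2*u)/(138 + u) = 2*u/(138 + u))
(r((74 - 78)/(24 - 53)) - 6109) + P(14, 65) = (2*((74 - 78)/(24 - 53))/(138 + (74 - 78)/(24 - 53)) - 6109) + 65*14 = (2*(-4/(-29))/(138 - 4/(-29)) - 6109) + 910 = (2*(-4*(-1/29))/(138 - 4*(-1/29)) - 6109) + 910 = (2*(4/29)/(138 + 4/29) - 6109) + 910 = (2*(4/29)/(4006/29) - 6109) + 910 = (2*(4/29)*(29/4006) - 6109) + 910 = (4/2003 - 6109) + 910 = -12236323/2003 + 910 = -10413593/2003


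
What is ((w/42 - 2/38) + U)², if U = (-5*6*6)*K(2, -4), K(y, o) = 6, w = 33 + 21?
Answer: 20585362576/17689 ≈ 1.1637e+6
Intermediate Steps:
w = 54
U = -1080 (U = (-5*6*6)*6 = -30*6*6 = -180*6 = -1080)
((w/42 - 2/38) + U)² = ((54/42 - 2/38) - 1080)² = ((54*(1/42) - 2*1/38) - 1080)² = ((9/7 - 1/19) - 1080)² = (164/133 - 1080)² = (-143476/133)² = 20585362576/17689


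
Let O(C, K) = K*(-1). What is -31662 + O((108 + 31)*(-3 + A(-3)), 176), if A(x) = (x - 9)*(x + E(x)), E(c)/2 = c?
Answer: -31838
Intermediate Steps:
E(c) = 2*c
A(x) = 3*x*(-9 + x) (A(x) = (x - 9)*(x + 2*x) = (-9 + x)*(3*x) = 3*x*(-9 + x))
O(C, K) = -K
-31662 + O((108 + 31)*(-3 + A(-3)), 176) = -31662 - 1*176 = -31662 - 176 = -31838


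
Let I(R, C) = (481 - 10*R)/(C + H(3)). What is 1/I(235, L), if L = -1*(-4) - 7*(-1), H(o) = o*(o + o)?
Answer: -29/1869 ≈ -0.015516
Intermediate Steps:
H(o) = 2*o² (H(o) = o*(2*o) = 2*o²)
L = 11 (L = 4 + 7 = 11)
I(R, C) = (481 - 10*R)/(18 + C) (I(R, C) = (481 - 10*R)/(C + 2*3²) = (481 - 10*R)/(C + 2*9) = (481 - 10*R)/(C + 18) = (481 - 10*R)/(18 + C))
1/I(235, L) = 1/((481 - 10*235)/(18 + 11)) = 1/((481 - 2350)/29) = 1/((1/29)*(-1869)) = 1/(-1869/29) = -29/1869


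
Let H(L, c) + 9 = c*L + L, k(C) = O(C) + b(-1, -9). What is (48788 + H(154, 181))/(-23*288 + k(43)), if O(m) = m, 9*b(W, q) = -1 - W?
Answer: -76807/6581 ≈ -11.671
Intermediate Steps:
b(W, q) = -1/9 - W/9 (b(W, q) = (-1 - W)/9 = -1/9 - W/9)
k(C) = C (k(C) = C + (-1/9 - 1/9*(-1)) = C + (-1/9 + 1/9) = C + 0 = C)
H(L, c) = -9 + L + L*c (H(L, c) = -9 + (c*L + L) = -9 + (L*c + L) = -9 + (L + L*c) = -9 + L + L*c)
(48788 + H(154, 181))/(-23*288 + k(43)) = (48788 + (-9 + 154 + 154*181))/(-23*288 + 43) = (48788 + (-9 + 154 + 27874))/(-6624 + 43) = (48788 + 28019)/(-6581) = 76807*(-1/6581) = -76807/6581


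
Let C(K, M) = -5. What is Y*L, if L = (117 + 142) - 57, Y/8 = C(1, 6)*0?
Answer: 0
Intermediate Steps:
Y = 0 (Y = 8*(-5*0) = 8*0 = 0)
L = 202 (L = 259 - 57 = 202)
Y*L = 0*202 = 0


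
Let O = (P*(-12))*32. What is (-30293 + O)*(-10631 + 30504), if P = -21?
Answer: -441756917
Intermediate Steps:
O = 8064 (O = -21*(-12)*32 = 252*32 = 8064)
(-30293 + O)*(-10631 + 30504) = (-30293 + 8064)*(-10631 + 30504) = -22229*19873 = -441756917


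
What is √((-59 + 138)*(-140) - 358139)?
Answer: 29*I*√439 ≈ 607.62*I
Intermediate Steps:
√((-59 + 138)*(-140) - 358139) = √(79*(-140) - 358139) = √(-11060 - 358139) = √(-369199) = 29*I*√439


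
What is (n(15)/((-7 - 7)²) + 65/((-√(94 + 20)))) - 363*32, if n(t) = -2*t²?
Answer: -1138593/98 - 65*√114/114 ≈ -11624.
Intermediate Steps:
(n(15)/((-7 - 7)²) + 65/((-√(94 + 20)))) - 363*32 = ((-2*15²)/((-7 - 7)²) + 65/((-√(94 + 20)))) - 363*32 = ((-2*225)/((-14)²) + 65/((-√114))) - 11616 = (-450/196 + 65*(-√114/114)) - 11616 = (-450*1/196 - 65*√114/114) - 11616 = (-225/98 - 65*√114/114) - 11616 = -1138593/98 - 65*√114/114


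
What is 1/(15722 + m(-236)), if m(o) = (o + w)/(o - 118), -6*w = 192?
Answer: 177/2782928 ≈ 6.3602e-5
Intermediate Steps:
w = -32 (w = -⅙*192 = -32)
m(o) = (-32 + o)/(-118 + o) (m(o) = (o - 32)/(o - 118) = (-32 + o)/(-118 + o))
1/(15722 + m(-236)) = 1/(15722 + (-32 - 236)/(-118 - 236)) = 1/(15722 - 268/(-354)) = 1/(15722 - 1/354*(-268)) = 1/(15722 + 134/177) = 1/(2782928/177) = 177/2782928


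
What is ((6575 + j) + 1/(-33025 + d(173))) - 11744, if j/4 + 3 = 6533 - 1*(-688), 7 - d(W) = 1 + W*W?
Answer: 1492056443/62948 ≈ 23703.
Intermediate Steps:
d(W) = 6 - W**2 (d(W) = 7 - (1 + W*W) = 7 - (1 + W**2) = 7 + (-1 - W**2) = 6 - W**2)
j = 28872 (j = -12 + 4*(6533 - 1*(-688)) = -12 + 4*(6533 + 688) = -12 + 4*7221 = -12 + 28884 = 28872)
((6575 + j) + 1/(-33025 + d(173))) - 11744 = ((6575 + 28872) + 1/(-33025 + (6 - 1*173**2))) - 11744 = (35447 + 1/(-33025 + (6 - 1*29929))) - 11744 = (35447 + 1/(-33025 + (6 - 29929))) - 11744 = (35447 + 1/(-33025 - 29923)) - 11744 = (35447 + 1/(-62948)) - 11744 = (35447 - 1/62948) - 11744 = 2231317755/62948 - 11744 = 1492056443/62948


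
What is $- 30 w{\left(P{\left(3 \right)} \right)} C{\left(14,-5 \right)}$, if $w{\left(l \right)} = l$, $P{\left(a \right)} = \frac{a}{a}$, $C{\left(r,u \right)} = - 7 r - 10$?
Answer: $3240$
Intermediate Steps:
$C{\left(r,u \right)} = -10 - 7 r$
$P{\left(a \right)} = 1$
$- 30 w{\left(P{\left(3 \right)} \right)} C{\left(14,-5 \right)} = \left(-30\right) 1 \left(-10 - 98\right) = - 30 \left(-10 - 98\right) = \left(-30\right) \left(-108\right) = 3240$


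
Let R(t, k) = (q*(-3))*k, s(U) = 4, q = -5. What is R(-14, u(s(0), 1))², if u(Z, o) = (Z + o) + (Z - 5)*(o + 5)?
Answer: 225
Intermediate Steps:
u(Z, o) = Z + o + (-5 + Z)*(5 + o) (u(Z, o) = (Z + o) + (-5 + Z)*(5 + o) = Z + o + (-5 + Z)*(5 + o))
R(t, k) = 15*k (R(t, k) = (-5*(-3))*k = 15*k)
R(-14, u(s(0), 1))² = (15*(-25 - 4*1 + 6*4 + 4*1))² = (15*(-25 - 4 + 24 + 4))² = (15*(-1))² = (-15)² = 225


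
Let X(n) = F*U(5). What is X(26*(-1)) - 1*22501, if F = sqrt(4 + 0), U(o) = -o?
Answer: -22511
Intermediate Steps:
F = 2 (F = sqrt(4) = 2)
X(n) = -10 (X(n) = 2*(-1*5) = 2*(-5) = -10)
X(26*(-1)) - 1*22501 = -10 - 1*22501 = -10 - 22501 = -22511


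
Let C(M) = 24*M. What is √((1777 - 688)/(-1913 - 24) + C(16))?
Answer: √1438646703/1937 ≈ 19.582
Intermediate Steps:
√((1777 - 688)/(-1913 - 24) + C(16)) = √((1777 - 688)/(-1913 - 24) + 24*16) = √(1089/(-1937) + 384) = √(1089*(-1/1937) + 384) = √(-1089/1937 + 384) = √(742719/1937) = √1438646703/1937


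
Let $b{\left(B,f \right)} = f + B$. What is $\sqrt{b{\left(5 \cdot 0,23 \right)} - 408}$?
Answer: $i \sqrt{385} \approx 19.621 i$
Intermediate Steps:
$b{\left(B,f \right)} = B + f$
$\sqrt{b{\left(5 \cdot 0,23 \right)} - 408} = \sqrt{\left(5 \cdot 0 + 23\right) - 408} = \sqrt{\left(0 + 23\right) - 408} = \sqrt{23 - 408} = \sqrt{-385} = i \sqrt{385}$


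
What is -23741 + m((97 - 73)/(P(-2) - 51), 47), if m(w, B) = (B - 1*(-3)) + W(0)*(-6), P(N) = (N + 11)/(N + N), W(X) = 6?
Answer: -23727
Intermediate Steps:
P(N) = (11 + N)/(2*N) (P(N) = (11 + N)/((2*N)) = (11 + N)*(1/(2*N)) = (11 + N)/(2*N))
m(w, B) = -33 + B (m(w, B) = (B - 1*(-3)) + 6*(-6) = (B + 3) - 36 = (3 + B) - 36 = -33 + B)
-23741 + m((97 - 73)/(P(-2) - 51), 47) = -23741 + (-33 + 47) = -23741 + 14 = -23727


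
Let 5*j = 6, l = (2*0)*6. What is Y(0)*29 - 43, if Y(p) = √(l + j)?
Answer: -43 + 29*√30/5 ≈ -11.232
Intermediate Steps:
l = 0 (l = 0*6 = 0)
j = 6/5 (j = (⅕)*6 = 6/5 ≈ 1.2000)
Y(p) = √30/5 (Y(p) = √(0 + 6/5) = √(6/5) = √30/5)
Y(0)*29 - 43 = (√30/5)*29 - 43 = 29*√30/5 - 43 = -43 + 29*√30/5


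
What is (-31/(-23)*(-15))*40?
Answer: -18600/23 ≈ -808.70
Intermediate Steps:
(-31/(-23)*(-15))*40 = (-31*(-1/23)*(-15))*40 = ((31/23)*(-15))*40 = -465/23*40 = -18600/23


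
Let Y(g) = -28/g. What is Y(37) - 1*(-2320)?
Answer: 85812/37 ≈ 2319.2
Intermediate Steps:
Y(37) - 1*(-2320) = -28/37 - 1*(-2320) = -28*1/37 + 2320 = -28/37 + 2320 = 85812/37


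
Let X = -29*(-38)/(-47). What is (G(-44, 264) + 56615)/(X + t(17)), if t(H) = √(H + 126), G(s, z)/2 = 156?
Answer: -2948477038/898517 - 125751743*√143/898517 ≈ -4955.1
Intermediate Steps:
G(s, z) = 312 (G(s, z) = 2*156 = 312)
t(H) = √(126 + H)
X = -1102/47 (X = 1102*(-1/47) = -1102/47 ≈ -23.447)
(G(-44, 264) + 56615)/(X + t(17)) = (312 + 56615)/(-1102/47 + √(126 + 17)) = 56927/(-1102/47 + √143)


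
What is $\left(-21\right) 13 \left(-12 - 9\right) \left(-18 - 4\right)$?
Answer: $-126126$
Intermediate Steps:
$\left(-21\right) 13 \left(-12 - 9\right) \left(-18 - 4\right) = - 273 \left(\left(-21\right) \left(-22\right)\right) = \left(-273\right) 462 = -126126$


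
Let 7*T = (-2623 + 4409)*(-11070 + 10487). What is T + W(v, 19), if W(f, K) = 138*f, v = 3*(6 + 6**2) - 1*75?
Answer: -991972/7 ≈ -1.4171e+5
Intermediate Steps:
v = 51 (v = 3*(6 + 36) - 75 = 3*42 - 75 = 126 - 75 = 51)
T = -1041238/7 (T = ((-2623 + 4409)*(-11070 + 10487))/7 = (1786*(-583))/7 = (1/7)*(-1041238) = -1041238/7 ≈ -1.4875e+5)
T + W(v, 19) = -1041238/7 + 138*51 = -1041238/7 + 7038 = -991972/7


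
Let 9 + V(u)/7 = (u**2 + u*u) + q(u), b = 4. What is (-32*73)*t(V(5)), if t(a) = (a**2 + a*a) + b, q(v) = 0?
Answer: -384837312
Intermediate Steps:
V(u) = -63 + 14*u**2 (V(u) = -63 + 7*((u**2 + u*u) + 0) = -63 + 7*((u**2 + u**2) + 0) = -63 + 7*(2*u**2 + 0) = -63 + 7*(2*u**2) = -63 + 14*u**2)
t(a) = 4 + 2*a**2 (t(a) = (a**2 + a*a) + 4 = (a**2 + a**2) + 4 = 2*a**2 + 4 = 4 + 2*a**2)
(-32*73)*t(V(5)) = (-32*73)*(4 + 2*(-63 + 14*5**2)**2) = -2336*(4 + 2*(-63 + 14*25)**2) = -2336*(4 + 2*(-63 + 350)**2) = -2336*(4 + 2*287**2) = -2336*(4 + 2*82369) = -2336*(4 + 164738) = -2336*164742 = -384837312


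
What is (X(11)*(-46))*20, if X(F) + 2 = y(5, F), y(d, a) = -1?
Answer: 2760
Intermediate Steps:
X(F) = -3 (X(F) = -2 - 1 = -3)
(X(11)*(-46))*20 = -3*(-46)*20 = 138*20 = 2760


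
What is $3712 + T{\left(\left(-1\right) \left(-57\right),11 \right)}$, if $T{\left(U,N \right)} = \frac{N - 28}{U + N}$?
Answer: $\frac{14847}{4} \approx 3711.8$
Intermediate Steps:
$T{\left(U,N \right)} = \frac{-28 + N}{N + U}$
$3712 + T{\left(\left(-1\right) \left(-57\right),11 \right)} = 3712 + \frac{-28 + 11}{11 - -57} = 3712 + \frac{1}{11 + 57} \left(-17\right) = 3712 + \frac{1}{68} \left(-17\right) = 3712 - \frac{1}{4} = \frac{14847}{4}$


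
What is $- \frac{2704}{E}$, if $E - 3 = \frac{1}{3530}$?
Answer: $- \frac{9545120}{10591} \approx -901.25$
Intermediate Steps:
$E = \frac{10591}{3530}$ ($E = 3 + \frac{1}{3530} = \frac{10591}{3530} \approx 3.0003$)
$- \frac{2704}{E} = - \frac{2704}{\frac{10591}{3530}} = \left(-2704\right) \frac{3530}{10591} = - \frac{9545120}{10591}$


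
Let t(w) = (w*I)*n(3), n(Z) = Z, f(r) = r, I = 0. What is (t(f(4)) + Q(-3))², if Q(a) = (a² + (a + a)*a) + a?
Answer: 576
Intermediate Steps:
t(w) = 0 (t(w) = (w*0)*3 = 0*3 = 0)
Q(a) = a + 3*a² (Q(a) = (a² + (2*a)*a) + a = (a² + 2*a²) + a = 3*a² + a = a + 3*a²)
(t(f(4)) + Q(-3))² = (0 - 3*(1 + 3*(-3)))² = (0 - 3*(1 - 9))² = (0 - 3*(-8))² = (0 + 24)² = 24² = 576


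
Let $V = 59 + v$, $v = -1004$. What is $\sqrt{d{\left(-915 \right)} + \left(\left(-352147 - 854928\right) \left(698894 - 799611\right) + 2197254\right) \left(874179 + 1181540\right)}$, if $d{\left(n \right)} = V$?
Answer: $\sqrt{249924386956844906} \approx 4.9992 \cdot 10^{8}$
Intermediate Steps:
$V = -945$ ($V = 59 - 1004 = -945$)
$d{\left(n \right)} = -945$
$\sqrt{d{\left(-915 \right)} + \left(\left(-352147 - 854928\right) \left(698894 - 799611\right) + 2197254\right) \left(874179 + 1181540\right)} = \sqrt{-945 + \left(\left(-352147 - 854928\right) \left(698894 - 799611\right) + 2197254\right) \left(874179 + 1181540\right)} = \sqrt{-945 + \left(\left(-1207075\right) \left(-100717\right) + 2197254\right) 2055719} = \sqrt{-945 + \left(121572972775 + 2197254\right) 2055719} = \sqrt{-945 + 121575170029 \cdot 2055719} = \sqrt{-945 + 249924386956845851} = \sqrt{249924386956844906}$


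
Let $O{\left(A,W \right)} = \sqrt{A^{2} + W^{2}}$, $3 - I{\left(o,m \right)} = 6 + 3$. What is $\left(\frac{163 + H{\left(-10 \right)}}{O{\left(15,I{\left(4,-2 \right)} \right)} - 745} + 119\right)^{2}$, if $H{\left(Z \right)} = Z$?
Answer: $\frac{2171598160250255}{153881547848} - \frac{30249445329 \sqrt{29}}{153881547848} \approx 14111.0$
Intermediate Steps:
$I{\left(o,m \right)} = -6$ ($I{\left(o,m \right)} = 3 - \left(6 + 3\right) = 3 - 9 = -6$)
$\left(\frac{163 + H{\left(-10 \right)}}{O{\left(15,I{\left(4,-2 \right)} \right)} - 745} + 119\right)^{2} = \left(\frac{163 - 10}{\sqrt{15^{2} + \left(-6\right)^{2}} - 745} + 119\right)^{2} = \left(\frac{153}{\sqrt{225 + 36} - 745} + 119\right)^{2} = \left(\frac{153}{\sqrt{261} - 745} + 119\right)^{2} = \left(\frac{153}{3 \sqrt{29} - 745} + 119\right)^{2} = \left(\frac{153}{-745 + 3 \sqrt{29}} + 119\right)^{2} = \left(119 + \frac{153}{-745 + 3 \sqrt{29}}\right)^{2}$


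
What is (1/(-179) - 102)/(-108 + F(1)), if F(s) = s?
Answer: 18259/19153 ≈ 0.95332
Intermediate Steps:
(1/(-179) - 102)/(-108 + F(1)) = (1/(-179) - 102)/(-108 + 1) = (-1/179 - 102)/(-107) = -18259/179*(-1/107) = 18259/19153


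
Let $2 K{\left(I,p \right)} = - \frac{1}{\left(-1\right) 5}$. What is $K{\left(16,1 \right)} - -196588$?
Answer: $\frac{1965881}{10} \approx 1.9659 \cdot 10^{5}$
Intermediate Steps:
$K{\left(I,p \right)} = \frac{1}{10}$ ($K{\left(I,p \right)} = \frac{\left(-1\right) \frac{1}{\left(-1\right) 5}}{2} = \frac{\left(-1\right) \frac{1}{-5}}{2} = \frac{\left(-1\right) \left(- \frac{1}{5}\right)}{2} = \frac{1}{2} \cdot \frac{1}{5} = \frac{1}{10}$)
$K{\left(16,1 \right)} - -196588 = \frac{1}{10} - -196588 = \frac{1}{10} + 196588 = \frac{1965881}{10}$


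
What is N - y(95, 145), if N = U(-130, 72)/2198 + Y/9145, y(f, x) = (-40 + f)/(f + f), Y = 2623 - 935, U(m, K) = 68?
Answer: -28244309/381913490 ≈ -0.073955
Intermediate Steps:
Y = 1688
y(f, x) = (-40 + f)/(2*f) (y(f, x) = (-40 + f)/((2*f)) = (-40 + f)*(1/(2*f)) = (-40 + f)/(2*f))
N = 2166042/10050355 (N = 68/2198 + 1688/9145 = 68*(1/2198) + 1688*(1/9145) = 34/1099 + 1688/9145 = 2166042/10050355 ≈ 0.21552)
N - y(95, 145) = 2166042/10050355 - (-40 + 95)/(2*95) = 2166042/10050355 - 55/(2*95) = 2166042/10050355 - 1*11/38 = 2166042/10050355 - 11/38 = -28244309/381913490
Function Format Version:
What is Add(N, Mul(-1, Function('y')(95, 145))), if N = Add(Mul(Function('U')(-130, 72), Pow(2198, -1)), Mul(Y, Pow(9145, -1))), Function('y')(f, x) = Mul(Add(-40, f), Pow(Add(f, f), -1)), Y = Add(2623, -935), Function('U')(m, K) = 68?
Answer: Rational(-28244309, 381913490) ≈ -0.073955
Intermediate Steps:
Y = 1688
Function('y')(f, x) = Mul(Rational(1, 2), Pow(f, -1), Add(-40, f)) (Function('y')(f, x) = Mul(Add(-40, f), Pow(Mul(2, f), -1)) = Mul(Add(-40, f), Mul(Rational(1, 2), Pow(f, -1))) = Mul(Rational(1, 2), Pow(f, -1), Add(-40, f)))
N = Rational(2166042, 10050355) (N = Add(Mul(68, Pow(2198, -1)), Mul(1688, Pow(9145, -1))) = Add(Mul(68, Rational(1, 2198)), Mul(1688, Rational(1, 9145))) = Add(Rational(34, 1099), Rational(1688, 9145)) = Rational(2166042, 10050355) ≈ 0.21552)
Add(N, Mul(-1, Function('y')(95, 145))) = Add(Rational(2166042, 10050355), Mul(-1, Mul(Rational(1, 2), Pow(95, -1), Add(-40, 95)))) = Add(Rational(2166042, 10050355), Mul(-1, Mul(Rational(1, 2), Rational(1, 95), 55))) = Add(Rational(2166042, 10050355), Mul(-1, Rational(11, 38))) = Add(Rational(2166042, 10050355), Rational(-11, 38)) = Rational(-28244309, 381913490)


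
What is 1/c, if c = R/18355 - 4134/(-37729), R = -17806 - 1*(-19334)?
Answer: 692515795/133529482 ≈ 5.1862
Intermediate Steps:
R = 1528 (R = -17806 + 19334 = 1528)
c = 133529482/692515795 (c = 1528/18355 - 4134/(-37729) = 1528*(1/18355) - 4134*(-1/37729) = 1528/18355 + 4134/37729 = 133529482/692515795 ≈ 0.19282)
1/c = 1/(133529482/692515795) = 692515795/133529482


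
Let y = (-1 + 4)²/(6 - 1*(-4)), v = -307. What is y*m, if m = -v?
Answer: 2763/10 ≈ 276.30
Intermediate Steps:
y = 9/10 (y = 3²/(6 + 4) = 9/10 ≈ 0.90000)
m = 307 (m = -1*(-307) = 307)
y*m = (9/10)*307 = 2763/10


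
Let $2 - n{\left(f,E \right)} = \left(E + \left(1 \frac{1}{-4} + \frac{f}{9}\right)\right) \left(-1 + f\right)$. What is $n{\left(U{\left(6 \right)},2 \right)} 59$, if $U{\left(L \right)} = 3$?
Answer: $- \frac{767}{6} \approx -127.83$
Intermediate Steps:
$n{\left(f,E \right)} = 2 - \left(-1 + f\right) \left(- \frac{1}{4} + E + \frac{f}{9}\right)$ ($n{\left(f,E \right)} = 2 - \left(E + \left(1 \frac{1}{-4} + \frac{f}{9}\right)\right) \left(-1 + f\right) = 2 - \left(E + \left(1 \left(- \frac{1}{4}\right) + f \frac{1}{9}\right)\right) \left(-1 + f\right) = 2 - \left(E + \left(- \frac{1}{4} + \frac{f}{9}\right)\right) \left(-1 + f\right) = 2 - \left(- \frac{1}{4} + E + \frac{f}{9}\right) \left(-1 + f\right) = 2 - \left(-1 + f\right) \left(- \frac{1}{4} + E + \frac{f}{9}\right)$)
$n{\left(U{\left(6 \right)},2 \right)} 59 = \left(\frac{7}{4} + 2 - \frac{3^{2}}{9} + \frac{13}{36} \cdot 3 - 2 \cdot 3\right) 59 = \left(\frac{7}{4} + 2 - 1 + \frac{13}{12} - 6\right) 59 = \left(- \frac{13}{6}\right) 59 = - \frac{767}{6}$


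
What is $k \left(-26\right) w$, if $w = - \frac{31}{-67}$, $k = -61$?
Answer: $\frac{49166}{67} \approx 733.82$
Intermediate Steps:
$w = \frac{31}{67}$ ($w = \left(-31\right) \left(- \frac{1}{67}\right) = \frac{31}{67} \approx 0.46269$)
$k \left(-26\right) w = \left(-61\right) \left(-26\right) \frac{31}{67} = 1586 \cdot \frac{31}{67} = \frac{49166}{67}$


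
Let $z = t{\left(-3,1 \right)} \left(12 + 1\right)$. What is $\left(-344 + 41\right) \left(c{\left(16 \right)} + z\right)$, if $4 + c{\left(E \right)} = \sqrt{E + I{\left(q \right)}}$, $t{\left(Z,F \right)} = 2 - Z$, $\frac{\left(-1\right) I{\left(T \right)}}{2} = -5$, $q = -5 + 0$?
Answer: $-18483 - 303 \sqrt{26} \approx -20028.0$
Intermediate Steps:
$q = -5$
$I{\left(T \right)} = 10$ ($I{\left(T \right)} = \left(-2\right) \left(-5\right) = 10$)
$c{\left(E \right)} = -4 + \sqrt{10 + E}$ ($c{\left(E \right)} = -4 + \sqrt{E + 10} = -4 + \sqrt{10 + E}$)
$z = 65$ ($z = \left(2 - -3\right) \left(12 + 1\right) = \left(2 + 3\right) 13 = 5 \cdot 13 = 65$)
$\left(-344 + 41\right) \left(c{\left(16 \right)} + z\right) = \left(-344 + 41\right) \left(\left(-4 + \sqrt{10 + 16}\right) + 65\right) = - 303 \left(\left(-4 + \sqrt{26}\right) + 65\right) = - 303 \left(61 + \sqrt{26}\right) = -18483 - 303 \sqrt{26}$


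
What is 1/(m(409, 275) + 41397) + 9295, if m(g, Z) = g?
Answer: 388586771/41806 ≈ 9295.0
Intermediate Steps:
1/(m(409, 275) + 41397) + 9295 = 1/(409 + 41397) + 9295 = 1/41806 + 9295 = 388586771/41806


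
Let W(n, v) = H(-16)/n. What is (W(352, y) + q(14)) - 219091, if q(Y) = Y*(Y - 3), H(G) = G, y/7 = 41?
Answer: -4816615/22 ≈ -2.1894e+5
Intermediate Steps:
y = 287 (y = 7*41 = 287)
W(n, v) = -16/n
q(Y) = Y*(-3 + Y)
(W(352, y) + q(14)) - 219091 = (-16/352 + 14*(-3 + 14)) - 219091 = (-16*1/352 + 14*11) - 219091 = (-1/22 + 154) - 219091 = 3387/22 - 219091 = -4816615/22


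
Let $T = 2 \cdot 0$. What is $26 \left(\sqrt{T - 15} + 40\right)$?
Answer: $1040 + 26 i \sqrt{15} \approx 1040.0 + 100.7 i$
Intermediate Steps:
$T = 0$
$26 \left(\sqrt{T - 15} + 40\right) = 26 \left(\sqrt{0 - 15} + 40\right) = 26 \left(\sqrt{-15} + 40\right) = 26 \left(i \sqrt{15} + 40\right) = 26 \left(40 + i \sqrt{15}\right) = 1040 + 26 i \sqrt{15}$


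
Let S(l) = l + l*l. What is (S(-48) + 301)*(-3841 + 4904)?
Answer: 2718091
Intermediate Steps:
S(l) = l + l²
(S(-48) + 301)*(-3841 + 4904) = (-48*(1 - 48) + 301)*(-3841 + 4904) = (-48*(-47) + 301)*1063 = (2256 + 301)*1063 = 2557*1063 = 2718091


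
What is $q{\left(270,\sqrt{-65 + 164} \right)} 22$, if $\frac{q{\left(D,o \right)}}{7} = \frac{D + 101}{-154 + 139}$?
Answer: $- \frac{57134}{15} \approx -3808.9$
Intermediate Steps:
$q{\left(D,o \right)} = - \frac{707}{15} - \frac{7 D}{15}$ ($q{\left(D,o \right)} = 7 \frac{D + 101}{-154 + 139} = 7 \frac{101 + D}{-15} = 7 \left(101 + D\right) \left(- \frac{1}{15}\right) = 7 \left(- \frac{101}{15} - \frac{D}{15}\right) = - \frac{707}{15} - \frac{7 D}{15}$)
$q{\left(270,\sqrt{-65 + 164} \right)} 22 = \left(- \frac{707}{15} - 126\right) 22 = \left(- \frac{2597}{15}\right) 22 = - \frac{57134}{15}$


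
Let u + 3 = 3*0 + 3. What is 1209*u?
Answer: 0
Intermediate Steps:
u = 0 (u = -3 + (3*0 + 3) = -3 + (0 + 3) = -3 + 3 = 0)
1209*u = 1209*0 = 0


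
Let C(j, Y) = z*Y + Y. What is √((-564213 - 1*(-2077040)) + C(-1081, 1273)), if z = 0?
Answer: 70*√309 ≈ 1230.5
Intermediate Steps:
C(j, Y) = Y (C(j, Y) = 0*Y + Y = 0 + Y = Y)
√((-564213 - 1*(-2077040)) + C(-1081, 1273)) = √((-564213 - 1*(-2077040)) + 1273) = √((-564213 + 2077040) + 1273) = √(1512827 + 1273) = √1514100 = 70*√309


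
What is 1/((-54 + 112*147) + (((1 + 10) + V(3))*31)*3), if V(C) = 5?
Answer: 1/17898 ≈ 5.5872e-5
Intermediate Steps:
1/((-54 + 112*147) + (((1 + 10) + V(3))*31)*3) = 1/((-54 + 112*147) + (((1 + 10) + 5)*31)*3) = 1/((-54 + 16464) + ((11 + 5)*31)*3) = 1/(16410 + (16*31)*3) = 1/(16410 + 496*3) = 1/(16410 + 1488) = 1/17898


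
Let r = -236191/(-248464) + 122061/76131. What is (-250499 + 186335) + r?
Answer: -404555300750417/6305270928 ≈ -64161.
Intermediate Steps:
r = 16103073775/6305270928 (r = -236191*(-1/248464) + 122061*(1/76131) = 236191/248464 + 40687/25377 = 16103073775/6305270928 ≈ 2.5539)
(-250499 + 186335) + r = (-250499 + 186335) + 16103073775/6305270928 = -64164 + 16103073775/6305270928 = -404555300750417/6305270928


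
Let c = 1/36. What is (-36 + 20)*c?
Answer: -4/9 ≈ -0.44444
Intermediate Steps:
c = 1/36 ≈ 0.027778
(-36 + 20)*c = (-36 + 20)*(1/36) = -16*1/36 = -4/9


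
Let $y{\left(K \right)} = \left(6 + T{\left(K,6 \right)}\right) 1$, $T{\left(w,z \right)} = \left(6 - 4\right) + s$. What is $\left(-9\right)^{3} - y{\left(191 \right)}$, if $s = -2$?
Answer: $-735$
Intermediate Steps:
$T{\left(w,z \right)} = 0$ ($T{\left(w,z \right)} = \left(6 - 4\right) - 2 = 2 - 2 = 0$)
$y{\left(K \right)} = 6$ ($y{\left(K \right)} = \left(6 + 0\right) 1 = 6 \cdot 1 = 6$)
$\left(-9\right)^{3} - y{\left(191 \right)} = \left(-9\right)^{3} - 6 = -729 - 6 = -735$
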